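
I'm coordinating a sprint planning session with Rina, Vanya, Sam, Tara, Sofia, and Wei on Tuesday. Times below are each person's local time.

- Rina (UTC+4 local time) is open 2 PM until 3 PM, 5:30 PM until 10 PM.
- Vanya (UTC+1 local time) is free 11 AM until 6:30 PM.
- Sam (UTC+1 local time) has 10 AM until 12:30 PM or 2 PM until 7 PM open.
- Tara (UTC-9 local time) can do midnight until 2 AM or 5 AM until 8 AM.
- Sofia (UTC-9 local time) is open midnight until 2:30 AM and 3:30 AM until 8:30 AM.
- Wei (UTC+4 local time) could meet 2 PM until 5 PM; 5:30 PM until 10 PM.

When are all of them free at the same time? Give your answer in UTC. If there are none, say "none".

Rina in UTC: 10:00-11:00, 13:30-18:00 (subtract 4h to convert from UTC+4).
Vanya in UTC: 10:00-17:30 (subtract 1h to convert from UTC+1).
Sam in UTC: 09:00-11:30, 13:00-18:00 (subtract 1h to convert from UTC+1).
Tara in UTC: 09:00-11:00, 14:00-17:00 (add 9h to convert from UTC-9).
Sofia in UTC: 09:00-11:30, 12:30-17:30 (add 9h to convert from UTC-9).
Wei in UTC: 10:00-13:00, 13:30-18:00 (subtract 4h to convert from UTC+4).
Rina ∩ Vanya: 10:00-11:00, 13:30-17:30.
Rina ∩ Vanya ∩ Sam: 10:00-11:00, 13:30-17:30.
Rina ∩ Vanya ∩ Sam ∩ Tara: 10:00-11:00, 14:00-17:00.
Rina ∩ Vanya ∩ Sam ∩ Tara ∩ Sofia: 10:00-11:00, 14:00-17:00.
Rina ∩ Vanya ∩ Sam ∩ Tara ∩ Sofia ∩ Wei: 10:00-11:00, 14:00-17:00.

10:00-11:00, 14:00-17:00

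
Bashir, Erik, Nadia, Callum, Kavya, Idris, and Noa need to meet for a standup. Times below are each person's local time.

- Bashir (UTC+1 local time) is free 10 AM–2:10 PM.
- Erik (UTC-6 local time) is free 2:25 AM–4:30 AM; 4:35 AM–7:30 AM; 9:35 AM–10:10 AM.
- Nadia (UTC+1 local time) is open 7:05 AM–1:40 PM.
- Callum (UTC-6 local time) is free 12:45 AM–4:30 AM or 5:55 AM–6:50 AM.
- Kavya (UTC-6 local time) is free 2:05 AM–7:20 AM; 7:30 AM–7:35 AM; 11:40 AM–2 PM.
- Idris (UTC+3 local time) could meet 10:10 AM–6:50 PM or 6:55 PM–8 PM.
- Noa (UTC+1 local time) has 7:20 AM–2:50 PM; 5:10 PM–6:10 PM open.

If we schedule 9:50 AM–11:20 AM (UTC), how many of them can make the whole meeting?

Bashir in UTC: 09:00-13:10 (subtract 1h to convert from UTC+1).
Erik in UTC: 08:25-10:30, 10:35-13:30, 15:35-16:10 (add 6h to convert from UTC-6).
Nadia in UTC: 06:05-12:40 (subtract 1h to convert from UTC+1).
Callum in UTC: 06:45-10:30, 11:55-12:50 (add 6h to convert from UTC-6).
Kavya in UTC: 08:05-13:20, 13:30-13:35, 17:40-20:00 (add 6h to convert from UTC-6).
Idris in UTC: 07:10-15:50, 15:55-17:00 (subtract 3h to convert from UTC+3).
Noa in UTC: 06:20-13:50, 16:10-17:10 (subtract 1h to convert from UTC+1).
Bashir, Nadia, Kavya, Idris, and Noa can make the full 09:50-11:20 slot — that's 5.

5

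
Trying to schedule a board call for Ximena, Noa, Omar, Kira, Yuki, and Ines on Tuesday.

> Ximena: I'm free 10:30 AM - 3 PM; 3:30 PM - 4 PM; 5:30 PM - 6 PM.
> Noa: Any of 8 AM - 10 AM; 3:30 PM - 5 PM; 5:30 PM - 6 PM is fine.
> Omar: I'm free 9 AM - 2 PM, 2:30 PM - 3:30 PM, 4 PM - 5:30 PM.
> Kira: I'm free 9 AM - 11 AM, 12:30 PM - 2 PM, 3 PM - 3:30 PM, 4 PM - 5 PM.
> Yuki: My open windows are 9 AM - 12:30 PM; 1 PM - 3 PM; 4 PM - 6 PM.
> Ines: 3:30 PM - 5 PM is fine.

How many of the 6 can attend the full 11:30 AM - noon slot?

Ximena, Omar, and Yuki can make the full 11:30-12:00 slot — that's 3.

3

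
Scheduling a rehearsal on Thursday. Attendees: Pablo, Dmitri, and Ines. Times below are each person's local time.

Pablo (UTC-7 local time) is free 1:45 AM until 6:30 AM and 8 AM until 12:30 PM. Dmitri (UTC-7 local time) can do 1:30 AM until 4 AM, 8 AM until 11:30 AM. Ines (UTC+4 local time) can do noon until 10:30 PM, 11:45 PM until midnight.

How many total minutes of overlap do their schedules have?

Pablo in UTC: 08:45-13:30, 15:00-19:30 (add 7h to convert from UTC-7).
Dmitri in UTC: 08:30-11:00, 15:00-18:30 (add 7h to convert from UTC-7).
Ines in UTC: 08:00-18:30, 19:45-20:00 (subtract 4h to convert from UTC+4).
Pablo ∩ Dmitri: 08:45-11:00, 15:00-18:30.
Pablo ∩ Dmitri ∩ Ines: 08:45-11:00, 15:00-18:30.
Summing the common windows: 135 + 210 = 345 minutes.

345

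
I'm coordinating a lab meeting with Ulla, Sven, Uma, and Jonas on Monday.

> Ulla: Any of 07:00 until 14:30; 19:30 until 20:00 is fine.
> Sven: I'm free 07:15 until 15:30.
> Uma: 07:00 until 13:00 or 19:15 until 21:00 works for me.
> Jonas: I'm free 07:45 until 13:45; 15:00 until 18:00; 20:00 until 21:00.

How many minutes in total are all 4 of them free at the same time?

315

Ulla ∩ Sven: 07:15-14:30.
Ulla ∩ Sven ∩ Uma: 07:15-13:00.
Ulla ∩ Sven ∩ Uma ∩ Jonas: 07:45-13:00.
That's a single block of 315 minutes.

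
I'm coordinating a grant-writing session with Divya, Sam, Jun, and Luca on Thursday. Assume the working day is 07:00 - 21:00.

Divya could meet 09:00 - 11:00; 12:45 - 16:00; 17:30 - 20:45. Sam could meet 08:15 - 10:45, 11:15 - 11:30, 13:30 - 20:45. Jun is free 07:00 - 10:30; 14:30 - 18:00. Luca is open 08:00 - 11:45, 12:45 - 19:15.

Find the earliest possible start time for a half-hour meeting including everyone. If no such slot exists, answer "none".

Divya ∩ Sam: 09:00-10:45, 13:30-16:00, 17:30-20:45.
Divya ∩ Sam ∩ Jun: 09:00-10:30, 14:30-16:00, 17:30-18:00.
Divya ∩ Sam ∩ Jun ∩ Luca: 09:00-10:30, 14:30-16:00, 17:30-18:00.
The first common window of at least 30 minutes is 09:00-10:30, so the earliest start is 09:00.

09:00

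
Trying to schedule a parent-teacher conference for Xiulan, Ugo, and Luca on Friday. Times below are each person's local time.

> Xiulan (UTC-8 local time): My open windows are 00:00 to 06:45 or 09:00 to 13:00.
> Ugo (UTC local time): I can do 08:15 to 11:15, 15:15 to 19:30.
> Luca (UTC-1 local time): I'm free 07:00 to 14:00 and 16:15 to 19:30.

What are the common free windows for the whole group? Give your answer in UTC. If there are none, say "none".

Xiulan in UTC: 08:00-14:45, 17:00-21:00 (add 8h to convert from UTC-8).
Ugo in UTC: 08:15-11:15, 15:15-19:30.
Luca in UTC: 08:00-15:00, 17:15-20:30 (add 1h to convert from UTC-1).
Xiulan ∩ Ugo: 08:15-11:15, 17:00-19:30.
Xiulan ∩ Ugo ∩ Luca: 08:15-11:15, 17:15-19:30.

08:15-11:15, 17:15-19:30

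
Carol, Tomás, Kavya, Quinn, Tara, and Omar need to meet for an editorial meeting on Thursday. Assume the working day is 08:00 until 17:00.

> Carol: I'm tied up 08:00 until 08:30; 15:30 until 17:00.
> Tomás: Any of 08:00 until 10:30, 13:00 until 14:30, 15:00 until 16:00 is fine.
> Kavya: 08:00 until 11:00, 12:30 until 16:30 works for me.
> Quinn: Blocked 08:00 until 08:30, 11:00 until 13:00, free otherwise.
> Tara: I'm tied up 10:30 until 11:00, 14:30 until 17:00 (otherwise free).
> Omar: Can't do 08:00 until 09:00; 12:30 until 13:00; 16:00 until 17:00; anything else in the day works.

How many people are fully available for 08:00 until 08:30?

3

Carol free: 08:30-15:30 (invert busy blocks within the working day).
Tomás free: 08:00-10:30, 13:00-14:30, 15:00-16:00.
Kavya free: 08:00-11:00, 12:30-16:30.
Quinn free: 08:30-11:00, 13:00-17:00 (invert busy blocks within the working day).
Tara free: 08:00-10:30, 11:00-14:30 (invert busy blocks within the working day).
Omar free: 09:00-12:30, 13:00-16:00 (invert busy blocks within the working day).
Tomás, Kavya, and Tara can make the full 08:00-08:30 slot — that's 3.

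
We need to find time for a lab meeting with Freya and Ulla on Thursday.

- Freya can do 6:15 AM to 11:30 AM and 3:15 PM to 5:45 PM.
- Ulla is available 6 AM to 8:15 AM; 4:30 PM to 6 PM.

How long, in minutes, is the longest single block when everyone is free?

Freya ∩ Ulla: 06:15-08:15, 16:30-17:45.
The longest is 06:15-08:15 at 120 minutes.

120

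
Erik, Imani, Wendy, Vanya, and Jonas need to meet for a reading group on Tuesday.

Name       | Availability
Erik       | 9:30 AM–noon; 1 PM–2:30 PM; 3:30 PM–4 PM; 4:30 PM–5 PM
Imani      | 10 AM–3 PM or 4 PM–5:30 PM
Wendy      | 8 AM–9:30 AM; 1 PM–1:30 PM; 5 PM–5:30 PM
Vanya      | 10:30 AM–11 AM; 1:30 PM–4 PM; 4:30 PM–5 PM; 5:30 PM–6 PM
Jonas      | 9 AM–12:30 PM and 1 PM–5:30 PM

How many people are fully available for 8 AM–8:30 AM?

1

Wendy can make the full 08:00-08:30 slot — that's 1.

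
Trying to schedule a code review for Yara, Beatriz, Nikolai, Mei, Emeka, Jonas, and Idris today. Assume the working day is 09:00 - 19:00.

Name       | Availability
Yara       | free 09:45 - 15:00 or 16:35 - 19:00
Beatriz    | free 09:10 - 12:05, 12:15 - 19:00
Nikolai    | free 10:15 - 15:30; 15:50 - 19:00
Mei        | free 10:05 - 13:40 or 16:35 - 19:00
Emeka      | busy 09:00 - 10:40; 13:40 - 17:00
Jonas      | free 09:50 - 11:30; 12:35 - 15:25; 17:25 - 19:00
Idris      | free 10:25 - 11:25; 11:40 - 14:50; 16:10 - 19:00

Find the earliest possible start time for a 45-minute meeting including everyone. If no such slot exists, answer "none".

Yara free: 09:45-15:00, 16:35-19:00.
Beatriz free: 09:10-12:05, 12:15-19:00.
Nikolai free: 10:15-15:30, 15:50-19:00.
Mei free: 10:05-13:40, 16:35-19:00.
Emeka free: 10:40-13:40, 17:00-19:00 (invert busy blocks within the working day).
Jonas free: 09:50-11:30, 12:35-15:25, 17:25-19:00.
Idris free: 10:25-11:25, 11:40-14:50, 16:10-19:00.
Yara ∩ Beatriz: 09:45-12:05, 12:15-15:00, 16:35-19:00.
Yara ∩ Beatriz ∩ Nikolai: 10:15-12:05, 12:15-15:00, 16:35-19:00.
Yara ∩ Beatriz ∩ Nikolai ∩ Mei: 10:15-12:05, 12:15-13:40, 16:35-19:00.
Yara ∩ Beatriz ∩ Nikolai ∩ Mei ∩ Emeka: 10:40-12:05, 12:15-13:40, 17:00-19:00.
Yara ∩ Beatriz ∩ Nikolai ∩ Mei ∩ Emeka ∩ Jonas: 10:40-11:30, 12:35-13:40, 17:25-19:00.
Yara ∩ Beatriz ∩ Nikolai ∩ Mei ∩ Emeka ∩ Jonas ∩ Idris: 10:40-11:25, 12:35-13:40, 17:25-19:00.
The first common window of at least 45 minutes is 10:40-11:25, so the earliest start is 10:40.

10:40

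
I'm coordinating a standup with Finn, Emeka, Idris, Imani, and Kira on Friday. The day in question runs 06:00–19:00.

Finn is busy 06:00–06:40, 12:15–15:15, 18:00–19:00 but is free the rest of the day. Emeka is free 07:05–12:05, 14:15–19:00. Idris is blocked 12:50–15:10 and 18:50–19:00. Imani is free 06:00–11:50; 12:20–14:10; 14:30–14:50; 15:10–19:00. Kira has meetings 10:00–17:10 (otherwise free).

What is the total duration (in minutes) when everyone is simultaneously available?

Finn free: 06:40-12:15, 15:15-18:00 (invert busy blocks within the working day).
Emeka free: 07:05-12:05, 14:15-19:00.
Idris free: 06:00-12:50, 15:10-18:50 (invert busy blocks within the working day).
Imani free: 06:00-11:50, 12:20-14:10, 14:30-14:50, 15:10-19:00.
Kira free: 06:00-10:00, 17:10-19:00 (invert busy blocks within the working day).
Finn ∩ Emeka: 07:05-12:05, 15:15-18:00.
Finn ∩ Emeka ∩ Idris: 07:05-12:05, 15:15-18:00.
Finn ∩ Emeka ∩ Idris ∩ Imani: 07:05-11:50, 15:15-18:00.
Finn ∩ Emeka ∩ Idris ∩ Imani ∩ Kira: 07:05-10:00, 17:10-18:00.
Those are the intersection windows.
Summing the common windows: 175 + 50 = 225 minutes.

225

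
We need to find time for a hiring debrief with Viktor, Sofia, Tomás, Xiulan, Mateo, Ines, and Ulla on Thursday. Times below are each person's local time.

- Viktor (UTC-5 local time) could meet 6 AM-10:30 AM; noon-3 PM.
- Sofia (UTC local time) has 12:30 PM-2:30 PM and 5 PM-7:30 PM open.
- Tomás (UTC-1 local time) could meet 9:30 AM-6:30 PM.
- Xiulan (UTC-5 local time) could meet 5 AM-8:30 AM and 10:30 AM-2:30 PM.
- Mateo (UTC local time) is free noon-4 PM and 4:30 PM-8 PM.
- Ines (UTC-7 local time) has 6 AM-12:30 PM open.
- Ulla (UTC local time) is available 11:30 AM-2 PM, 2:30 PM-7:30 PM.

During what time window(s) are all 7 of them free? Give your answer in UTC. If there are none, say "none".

Viktor in UTC: 11:00-15:30, 17:00-20:00 (add 5h to convert from UTC-5).
Sofia in UTC: 12:30-14:30, 17:00-19:30.
Tomás in UTC: 10:30-19:30 (add 1h to convert from UTC-1).
Xiulan in UTC: 10:00-13:30, 15:30-19:30 (add 5h to convert from UTC-5).
Mateo in UTC: 12:00-16:00, 16:30-20:00.
Ines in UTC: 13:00-19:30 (add 7h to convert from UTC-7).
Ulla in UTC: 11:30-14:00, 14:30-19:30.
Viktor ∩ Sofia: 12:30-14:30, 17:00-19:30.
Viktor ∩ Sofia ∩ Tomás: 12:30-14:30, 17:00-19:30.
Viktor ∩ Sofia ∩ Tomás ∩ Xiulan: 12:30-13:30, 17:00-19:30.
Viktor ∩ Sofia ∩ Tomás ∩ Xiulan ∩ Mateo: 12:30-13:30, 17:00-19:30.
Viktor ∩ Sofia ∩ Tomás ∩ Xiulan ∩ Mateo ∩ Ines: 13:00-13:30, 17:00-19:30.
Viktor ∩ Sofia ∩ Tomás ∩ Xiulan ∩ Mateo ∩ Ines ∩ Ulla: 13:00-13:30, 17:00-19:30.

13:00-13:30, 17:00-19:30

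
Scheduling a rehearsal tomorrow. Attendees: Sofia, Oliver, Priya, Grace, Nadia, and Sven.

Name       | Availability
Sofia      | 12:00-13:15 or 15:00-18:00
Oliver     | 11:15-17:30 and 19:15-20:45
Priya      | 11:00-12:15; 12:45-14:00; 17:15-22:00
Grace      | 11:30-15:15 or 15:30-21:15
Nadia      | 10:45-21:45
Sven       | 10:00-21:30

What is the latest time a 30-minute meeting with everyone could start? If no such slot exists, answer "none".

Sofia ∩ Oliver: 12:00-13:15, 15:00-17:30.
Sofia ∩ Oliver ∩ Priya: 12:00-12:15, 12:45-13:15, 17:15-17:30.
Sofia ∩ Oliver ∩ Priya ∩ Grace: 12:00-12:15, 12:45-13:15, 17:15-17:30.
Sofia ∩ Oliver ∩ Priya ∩ Grace ∩ Nadia: 12:00-12:15, 12:45-13:15, 17:15-17:30.
Sofia ∩ Oliver ∩ Priya ∩ Grace ∩ Nadia ∩ Sven: 12:00-12:15, 12:45-13:15, 17:15-17:30.
The last common window of at least 30 minutes is 12:45-13:15; a 30-minute meeting can start as late as 12:45 and still end by 13:15.

12:45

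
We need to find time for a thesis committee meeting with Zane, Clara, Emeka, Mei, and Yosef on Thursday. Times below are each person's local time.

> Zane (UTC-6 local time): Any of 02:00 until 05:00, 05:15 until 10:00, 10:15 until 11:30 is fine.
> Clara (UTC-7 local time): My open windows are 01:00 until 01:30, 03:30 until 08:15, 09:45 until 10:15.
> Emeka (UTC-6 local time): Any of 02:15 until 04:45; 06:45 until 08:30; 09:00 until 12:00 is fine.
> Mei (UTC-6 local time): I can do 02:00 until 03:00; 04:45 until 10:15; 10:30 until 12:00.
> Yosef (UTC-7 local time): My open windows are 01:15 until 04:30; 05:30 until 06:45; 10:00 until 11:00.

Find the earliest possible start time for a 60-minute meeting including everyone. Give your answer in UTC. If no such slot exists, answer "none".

Zane in UTC: 08:00-11:00, 11:15-16:00, 16:15-17:30 (add 6h to convert from UTC-6).
Clara in UTC: 08:00-08:30, 10:30-15:15, 16:45-17:15 (add 7h to convert from UTC-7).
Emeka in UTC: 08:15-10:45, 12:45-14:30, 15:00-18:00 (add 6h to convert from UTC-6).
Mei in UTC: 08:00-09:00, 10:45-16:15, 16:30-18:00 (add 6h to convert from UTC-6).
Yosef in UTC: 08:15-11:30, 12:30-13:45, 17:00-18:00 (add 7h to convert from UTC-7).
Zane ∩ Clara: 08:00-08:30, 10:30-11:00, 11:15-15:15, 16:45-17:15.
Zane ∩ Clara ∩ Emeka: 08:15-08:30, 10:30-10:45, 12:45-14:30, 15:00-15:15, 16:45-17:15.
Zane ∩ Clara ∩ Emeka ∩ Mei: 08:15-08:30, 12:45-14:30, 15:00-15:15, 16:45-17:15.
Zane ∩ Clara ∩ Emeka ∩ Mei ∩ Yosef: 08:15-08:30, 12:45-13:45, 17:00-17:15.
Those are the intersection windows.
The first common window of at least 60 minutes is 12:45-13:45, so the earliest start is 12:45.

12:45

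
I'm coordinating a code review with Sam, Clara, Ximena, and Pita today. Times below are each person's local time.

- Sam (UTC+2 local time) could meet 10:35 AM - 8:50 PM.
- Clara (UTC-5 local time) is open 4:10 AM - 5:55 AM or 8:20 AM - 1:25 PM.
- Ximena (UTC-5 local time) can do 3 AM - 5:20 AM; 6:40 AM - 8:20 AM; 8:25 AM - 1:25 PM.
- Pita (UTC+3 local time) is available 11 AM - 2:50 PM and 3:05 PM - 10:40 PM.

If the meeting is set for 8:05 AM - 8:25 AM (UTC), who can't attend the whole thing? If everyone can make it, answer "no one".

Clara, Sam

Sam in UTC: 08:35-18:50 (subtract 2h to convert from UTC+2).
Clara in UTC: 09:10-10:55, 13:20-18:25 (add 5h to convert from UTC-5).
Ximena in UTC: 08:00-10:20, 11:40-13:20, 13:25-18:25 (add 5h to convert from UTC-5).
Pita in UTC: 08:00-11:50, 12:05-19:40 (subtract 3h to convert from UTC+3).
Sam: not fully free for 08:05-08:25. Clara: not fully free for 08:05-08:25. Ximena: free for 08:05-08:25. Pita: free for 08:05-08:25.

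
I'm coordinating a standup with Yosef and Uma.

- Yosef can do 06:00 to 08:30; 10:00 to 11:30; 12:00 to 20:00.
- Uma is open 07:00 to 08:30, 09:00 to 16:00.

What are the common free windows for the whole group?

Yosef ∩ Uma: 07:00-08:30, 10:00-11:30, 12:00-16:00.

07:00-08:30, 10:00-11:30, 12:00-16:00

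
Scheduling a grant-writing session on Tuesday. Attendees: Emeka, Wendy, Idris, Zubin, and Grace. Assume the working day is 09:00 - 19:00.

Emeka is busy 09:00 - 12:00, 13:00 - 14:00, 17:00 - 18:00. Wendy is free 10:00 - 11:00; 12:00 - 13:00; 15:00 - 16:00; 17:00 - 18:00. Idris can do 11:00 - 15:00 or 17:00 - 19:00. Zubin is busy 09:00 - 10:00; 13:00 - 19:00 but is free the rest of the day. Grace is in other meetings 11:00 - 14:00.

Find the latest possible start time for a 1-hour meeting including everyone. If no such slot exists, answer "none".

none

Emeka free: 12:00-13:00, 14:00-17:00, 18:00-19:00 (invert busy blocks within the working day).
Wendy free: 10:00-11:00, 12:00-13:00, 15:00-16:00, 17:00-18:00.
Idris free: 11:00-15:00, 17:00-19:00.
Zubin free: 10:00-13:00 (invert busy blocks within the working day).
Grace free: 09:00-11:00, 14:00-19:00 (invert busy blocks within the working day).
Emeka ∩ Wendy: 12:00-13:00, 15:00-16:00.
Emeka ∩ Wendy ∩ Idris: 12:00-13:00.
Emeka ∩ Wendy ∩ Idris ∩ Zubin: 12:00-13:00.
Emeka ∩ Wendy ∩ Idris ∩ Zubin ∩ Grace: ∅.
There is no time when everyone is free.
No common window is at least 60 minutes long.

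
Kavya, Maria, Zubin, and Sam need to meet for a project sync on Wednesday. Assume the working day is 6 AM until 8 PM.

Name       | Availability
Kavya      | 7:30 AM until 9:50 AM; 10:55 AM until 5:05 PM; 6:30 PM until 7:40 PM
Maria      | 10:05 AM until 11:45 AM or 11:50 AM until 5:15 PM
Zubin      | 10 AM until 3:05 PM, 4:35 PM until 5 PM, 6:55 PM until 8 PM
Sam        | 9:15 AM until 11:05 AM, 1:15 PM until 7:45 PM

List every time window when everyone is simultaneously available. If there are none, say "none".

10:55-11:05, 13:15-15:05, 16:35-17:00

Kavya ∩ Maria: 10:55-11:45, 11:50-17:05.
Kavya ∩ Maria ∩ Zubin: 10:55-11:45, 11:50-15:05, 16:35-17:00.
Kavya ∩ Maria ∩ Zubin ∩ Sam: 10:55-11:05, 13:15-15:05, 16:35-17:00.
Those are the intersection windows.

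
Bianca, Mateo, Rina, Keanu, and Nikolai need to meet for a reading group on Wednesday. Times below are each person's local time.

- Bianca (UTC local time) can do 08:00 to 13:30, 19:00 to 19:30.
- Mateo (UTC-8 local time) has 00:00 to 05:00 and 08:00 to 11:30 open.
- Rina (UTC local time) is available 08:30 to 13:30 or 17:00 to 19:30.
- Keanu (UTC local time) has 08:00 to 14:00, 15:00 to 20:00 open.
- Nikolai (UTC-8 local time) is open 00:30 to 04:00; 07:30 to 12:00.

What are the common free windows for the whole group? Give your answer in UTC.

08:30-12:00, 19:00-19:30

Bianca in UTC: 08:00-13:30, 19:00-19:30.
Mateo in UTC: 08:00-13:00, 16:00-19:30 (add 8h to convert from UTC-8).
Rina in UTC: 08:30-13:30, 17:00-19:30.
Keanu in UTC: 08:00-14:00, 15:00-20:00.
Nikolai in UTC: 08:30-12:00, 15:30-20:00 (add 8h to convert from UTC-8).
Bianca ∩ Mateo: 08:00-13:00, 19:00-19:30.
Bianca ∩ Mateo ∩ Rina: 08:30-13:00, 19:00-19:30.
Bianca ∩ Mateo ∩ Rina ∩ Keanu: 08:30-13:00, 19:00-19:30.
Bianca ∩ Mateo ∩ Rina ∩ Keanu ∩ Nikolai: 08:30-12:00, 19:00-19:30.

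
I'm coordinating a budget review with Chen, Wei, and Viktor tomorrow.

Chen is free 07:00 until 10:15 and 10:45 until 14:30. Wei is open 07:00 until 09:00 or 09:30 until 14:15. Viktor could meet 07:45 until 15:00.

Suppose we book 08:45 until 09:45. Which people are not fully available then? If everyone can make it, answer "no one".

Wei

Chen: free for 08:45-09:45. Wei: not fully free for 08:45-09:45. Viktor: free for 08:45-09:45.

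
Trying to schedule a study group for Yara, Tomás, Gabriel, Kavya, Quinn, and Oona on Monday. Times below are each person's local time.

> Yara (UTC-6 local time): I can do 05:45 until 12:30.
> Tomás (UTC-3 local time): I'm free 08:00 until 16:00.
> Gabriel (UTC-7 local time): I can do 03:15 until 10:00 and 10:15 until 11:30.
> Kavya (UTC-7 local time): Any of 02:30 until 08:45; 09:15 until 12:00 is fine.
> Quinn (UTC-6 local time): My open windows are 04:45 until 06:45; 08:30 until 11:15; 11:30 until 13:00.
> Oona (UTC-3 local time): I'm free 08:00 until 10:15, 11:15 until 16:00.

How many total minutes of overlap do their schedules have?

240

Yara in UTC: 11:45-18:30 (add 6h to convert from UTC-6).
Tomás in UTC: 11:00-19:00 (add 3h to convert from UTC-3).
Gabriel in UTC: 10:15-17:00, 17:15-18:30 (add 7h to convert from UTC-7).
Kavya in UTC: 09:30-15:45, 16:15-19:00 (add 7h to convert from UTC-7).
Quinn in UTC: 10:45-12:45, 14:30-17:15, 17:30-19:00 (add 6h to convert from UTC-6).
Oona in UTC: 11:00-13:15, 14:15-19:00 (add 3h to convert from UTC-3).
Yara ∩ Tomás: 11:45-18:30.
Yara ∩ Tomás ∩ Gabriel: 11:45-17:00, 17:15-18:30.
Yara ∩ Tomás ∩ Gabriel ∩ Kavya: 11:45-15:45, 16:15-17:00, 17:15-18:30.
Yara ∩ Tomás ∩ Gabriel ∩ Kavya ∩ Quinn: 11:45-12:45, 14:30-15:45, 16:15-17:00, 17:30-18:30.
Yara ∩ Tomás ∩ Gabriel ∩ Kavya ∩ Quinn ∩ Oona: 11:45-12:45, 14:30-15:45, 16:15-17:00, 17:30-18:30.
So the common availability across everyone is 11:45-12:45, 14:30-15:45, 16:15-17:00, 17:30-18:30.
Summing the common windows: 60 + 75 + 45 + 60 = 240 minutes.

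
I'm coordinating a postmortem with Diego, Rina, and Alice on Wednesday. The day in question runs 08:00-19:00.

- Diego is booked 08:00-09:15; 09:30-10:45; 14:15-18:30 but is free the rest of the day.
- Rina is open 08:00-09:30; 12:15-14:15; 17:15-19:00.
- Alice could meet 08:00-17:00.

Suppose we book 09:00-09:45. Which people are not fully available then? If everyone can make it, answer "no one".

Diego, Rina

Diego free: 09:15-09:30, 10:45-14:15, 18:30-19:00 (invert busy blocks within the working day).
Rina free: 08:00-09:30, 12:15-14:15, 17:15-19:00.
Alice free: 08:00-17:00.
Diego: not fully free for 09:00-09:45. Rina: not fully free for 09:00-09:45. Alice: free for 09:00-09:45.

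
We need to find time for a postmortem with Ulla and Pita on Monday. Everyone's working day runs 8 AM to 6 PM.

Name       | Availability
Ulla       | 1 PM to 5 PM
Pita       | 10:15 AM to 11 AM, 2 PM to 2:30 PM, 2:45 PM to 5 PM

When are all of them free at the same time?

14:00-14:30, 14:45-17:00

Ulla ∩ Pita: 14:00-14:30, 14:45-17:00.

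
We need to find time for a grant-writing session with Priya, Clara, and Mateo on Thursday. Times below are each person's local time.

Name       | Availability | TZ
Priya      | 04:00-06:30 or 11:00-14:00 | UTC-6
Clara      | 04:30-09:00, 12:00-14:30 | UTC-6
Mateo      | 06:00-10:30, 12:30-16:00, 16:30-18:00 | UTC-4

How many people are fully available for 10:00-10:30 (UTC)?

Priya in UTC: 10:00-12:30, 17:00-20:00 (add 6h to convert from UTC-6).
Clara in UTC: 10:30-15:00, 18:00-20:30 (add 6h to convert from UTC-6).
Mateo in UTC: 10:00-14:30, 16:30-20:00, 20:30-22:00 (add 4h to convert from UTC-4).
Priya and Mateo can make the full 10:00-10:30 slot — that's 2.

2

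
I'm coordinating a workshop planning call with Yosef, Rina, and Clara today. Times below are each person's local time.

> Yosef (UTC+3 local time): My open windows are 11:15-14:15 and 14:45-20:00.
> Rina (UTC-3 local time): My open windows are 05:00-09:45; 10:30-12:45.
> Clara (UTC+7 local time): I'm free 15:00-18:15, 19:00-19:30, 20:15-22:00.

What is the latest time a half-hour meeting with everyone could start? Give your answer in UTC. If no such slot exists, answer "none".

14:30

Yosef in UTC: 08:15-11:15, 11:45-17:00 (subtract 3h to convert from UTC+3).
Rina in UTC: 08:00-12:45, 13:30-15:45 (add 3h to convert from UTC-3).
Clara in UTC: 08:00-11:15, 12:00-12:30, 13:15-15:00 (subtract 7h to convert from UTC+7).
Yosef ∩ Rina: 08:15-11:15, 11:45-12:45, 13:30-15:45.
Yosef ∩ Rina ∩ Clara: 08:15-11:15, 12:00-12:30, 13:30-15:00.
The last common window of at least 30 minutes is 13:30-15:00; a 30-minute meeting can start as late as 14:30 and still end by 15:00.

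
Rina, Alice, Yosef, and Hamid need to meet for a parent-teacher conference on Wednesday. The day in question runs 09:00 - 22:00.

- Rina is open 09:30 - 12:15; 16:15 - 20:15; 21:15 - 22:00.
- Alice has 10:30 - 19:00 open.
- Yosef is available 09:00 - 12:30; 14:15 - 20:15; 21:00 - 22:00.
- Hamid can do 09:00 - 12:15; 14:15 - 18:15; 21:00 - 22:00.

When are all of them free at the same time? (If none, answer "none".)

10:30-12:15, 16:15-18:15

Rina ∩ Alice: 10:30-12:15, 16:15-19:00.
Rina ∩ Alice ∩ Yosef: 10:30-12:15, 16:15-19:00.
Rina ∩ Alice ∩ Yosef ∩ Hamid: 10:30-12:15, 16:15-18:15.
So the common availability across everyone is 10:30-12:15, 16:15-18:15.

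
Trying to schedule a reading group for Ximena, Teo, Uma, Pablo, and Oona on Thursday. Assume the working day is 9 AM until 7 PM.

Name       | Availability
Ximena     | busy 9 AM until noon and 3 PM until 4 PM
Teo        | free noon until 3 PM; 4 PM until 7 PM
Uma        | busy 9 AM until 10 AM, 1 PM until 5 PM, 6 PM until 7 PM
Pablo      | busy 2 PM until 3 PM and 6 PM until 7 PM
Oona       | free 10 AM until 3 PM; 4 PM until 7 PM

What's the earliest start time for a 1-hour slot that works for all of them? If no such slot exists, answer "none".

12:00

Ximena free: 12:00-15:00, 16:00-19:00 (invert busy blocks within the working day).
Teo free: 12:00-15:00, 16:00-19:00.
Uma free: 10:00-13:00, 17:00-18:00 (invert busy blocks within the working day).
Pablo free: 09:00-14:00, 15:00-18:00 (invert busy blocks within the working day).
Oona free: 10:00-15:00, 16:00-19:00.
Ximena ∩ Teo: 12:00-15:00, 16:00-19:00.
Ximena ∩ Teo ∩ Uma: 12:00-13:00, 17:00-18:00.
Ximena ∩ Teo ∩ Uma ∩ Pablo: 12:00-13:00, 17:00-18:00.
Ximena ∩ Teo ∩ Uma ∩ Pablo ∩ Oona: 12:00-13:00, 17:00-18:00.
So the common availability across everyone is 12:00-13:00, 17:00-18:00.
The first common window of at least 60 minutes is 12:00-13:00, so the earliest start is 12:00.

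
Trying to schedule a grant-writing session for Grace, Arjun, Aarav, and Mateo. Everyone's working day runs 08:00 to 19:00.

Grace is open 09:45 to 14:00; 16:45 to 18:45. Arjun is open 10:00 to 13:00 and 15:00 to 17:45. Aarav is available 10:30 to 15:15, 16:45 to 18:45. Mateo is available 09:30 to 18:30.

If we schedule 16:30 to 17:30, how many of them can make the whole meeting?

Arjun and Mateo can make the full 16:30-17:30 slot — that's 2.

2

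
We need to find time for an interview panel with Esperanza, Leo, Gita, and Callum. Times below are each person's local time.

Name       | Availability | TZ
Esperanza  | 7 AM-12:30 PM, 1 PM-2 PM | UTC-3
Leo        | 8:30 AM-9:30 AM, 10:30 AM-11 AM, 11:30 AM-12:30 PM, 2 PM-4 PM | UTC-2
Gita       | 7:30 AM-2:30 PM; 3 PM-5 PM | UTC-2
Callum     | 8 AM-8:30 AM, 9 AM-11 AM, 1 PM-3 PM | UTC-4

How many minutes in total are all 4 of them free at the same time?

Esperanza in UTC: 10:00-15:30, 16:00-17:00 (add 3h to convert from UTC-3).
Leo in UTC: 10:30-11:30, 12:30-13:00, 13:30-14:30, 16:00-18:00 (add 2h to convert from UTC-2).
Gita in UTC: 09:30-16:30, 17:00-19:00 (add 2h to convert from UTC-2).
Callum in UTC: 12:00-12:30, 13:00-15:00, 17:00-19:00 (add 4h to convert from UTC-4).
Esperanza ∩ Leo: 10:30-11:30, 12:30-13:00, 13:30-14:30, 16:00-17:00.
Esperanza ∩ Leo ∩ Gita: 10:30-11:30, 12:30-13:00, 13:30-14:30, 16:00-16:30.
Esperanza ∩ Leo ∩ Gita ∩ Callum: 13:30-14:30.
Those are the intersection windows.
That's a single block of 60 minutes.

60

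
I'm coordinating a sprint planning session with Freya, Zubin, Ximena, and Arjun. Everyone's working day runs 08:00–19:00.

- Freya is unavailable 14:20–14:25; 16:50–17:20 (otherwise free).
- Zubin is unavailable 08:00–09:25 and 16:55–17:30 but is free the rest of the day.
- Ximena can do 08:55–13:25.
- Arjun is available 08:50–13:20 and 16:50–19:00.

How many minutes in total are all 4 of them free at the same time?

235

Freya free: 08:00-14:20, 14:25-16:50, 17:20-19:00 (invert busy blocks within the working day).
Zubin free: 09:25-16:55, 17:30-19:00 (invert busy blocks within the working day).
Ximena free: 08:55-13:25.
Arjun free: 08:50-13:20, 16:50-19:00.
Freya ∩ Zubin: 09:25-14:20, 14:25-16:50, 17:30-19:00.
Freya ∩ Zubin ∩ Ximena: 09:25-13:25.
Freya ∩ Zubin ∩ Ximena ∩ Arjun: 09:25-13:20.
Those are the intersection windows.
That's a single block of 235 minutes.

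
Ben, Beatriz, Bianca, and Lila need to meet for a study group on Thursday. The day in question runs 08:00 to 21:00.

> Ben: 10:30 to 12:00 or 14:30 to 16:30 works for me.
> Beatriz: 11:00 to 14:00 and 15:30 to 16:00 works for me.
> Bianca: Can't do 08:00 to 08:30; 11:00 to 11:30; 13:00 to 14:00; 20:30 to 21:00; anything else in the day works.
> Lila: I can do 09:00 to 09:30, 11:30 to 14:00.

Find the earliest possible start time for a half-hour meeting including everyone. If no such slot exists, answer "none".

11:30

Ben free: 10:30-12:00, 14:30-16:30.
Beatriz free: 11:00-14:00, 15:30-16:00.
Bianca free: 08:30-11:00, 11:30-13:00, 14:00-20:30 (invert busy blocks within the working day).
Lila free: 09:00-09:30, 11:30-14:00.
Ben ∩ Beatriz: 11:00-12:00, 15:30-16:00.
Ben ∩ Beatriz ∩ Bianca: 11:30-12:00, 15:30-16:00.
Ben ∩ Beatriz ∩ Bianca ∩ Lila: 11:30-12:00.
The first common window of at least 30 minutes is 11:30-12:00, so the earliest start is 11:30.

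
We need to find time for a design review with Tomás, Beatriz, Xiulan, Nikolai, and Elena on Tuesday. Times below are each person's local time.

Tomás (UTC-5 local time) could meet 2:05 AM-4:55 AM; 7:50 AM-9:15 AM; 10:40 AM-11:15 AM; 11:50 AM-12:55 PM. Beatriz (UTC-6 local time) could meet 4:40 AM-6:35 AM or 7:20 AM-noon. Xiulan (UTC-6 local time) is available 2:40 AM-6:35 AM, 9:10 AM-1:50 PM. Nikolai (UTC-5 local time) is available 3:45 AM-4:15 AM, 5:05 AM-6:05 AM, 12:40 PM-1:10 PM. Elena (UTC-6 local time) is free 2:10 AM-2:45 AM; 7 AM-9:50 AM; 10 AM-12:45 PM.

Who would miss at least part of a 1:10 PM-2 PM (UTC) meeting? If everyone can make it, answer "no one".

Tomás in UTC: 07:05-09:55, 12:50-14:15, 15:40-16:15, 16:50-17:55 (add 5h to convert from UTC-5).
Beatriz in UTC: 10:40-12:35, 13:20-18:00 (add 6h to convert from UTC-6).
Xiulan in UTC: 08:40-12:35, 15:10-19:50 (add 6h to convert from UTC-6).
Nikolai in UTC: 08:45-09:15, 10:05-11:05, 17:40-18:10 (add 5h to convert from UTC-5).
Elena in UTC: 08:10-08:45, 13:00-15:50, 16:00-18:45 (add 6h to convert from UTC-6).
Tomás: free for 13:10-14:00. Beatriz: not fully free for 13:10-14:00. Xiulan: not fully free for 13:10-14:00. Nikolai: not fully free for 13:10-14:00. Elena: free for 13:10-14:00.

Beatriz, Nikolai, Xiulan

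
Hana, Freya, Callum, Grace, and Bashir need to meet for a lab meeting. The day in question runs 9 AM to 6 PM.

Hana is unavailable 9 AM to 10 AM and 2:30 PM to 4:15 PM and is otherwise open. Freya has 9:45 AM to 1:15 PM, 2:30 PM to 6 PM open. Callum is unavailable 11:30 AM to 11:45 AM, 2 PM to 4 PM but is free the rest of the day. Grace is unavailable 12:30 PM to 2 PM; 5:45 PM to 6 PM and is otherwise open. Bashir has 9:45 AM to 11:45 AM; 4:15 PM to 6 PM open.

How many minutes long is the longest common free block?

Hana free: 10:00-14:30, 16:15-18:00 (invert busy blocks within the working day).
Freya free: 09:45-13:15, 14:30-18:00.
Callum free: 09:00-11:30, 11:45-14:00, 16:00-18:00 (invert busy blocks within the working day).
Grace free: 09:00-12:30, 14:00-17:45 (invert busy blocks within the working day).
Bashir free: 09:45-11:45, 16:15-18:00.
Hana ∩ Freya: 10:00-13:15, 16:15-18:00.
Hana ∩ Freya ∩ Callum: 10:00-11:30, 11:45-13:15, 16:15-18:00.
Hana ∩ Freya ∩ Callum ∩ Grace: 10:00-11:30, 11:45-12:30, 16:15-17:45.
Hana ∩ Freya ∩ Callum ∩ Grace ∩ Bashir: 10:00-11:30, 16:15-17:45.
Those are the intersection windows.
The longest is 10:00-11:30 at 90 minutes.

90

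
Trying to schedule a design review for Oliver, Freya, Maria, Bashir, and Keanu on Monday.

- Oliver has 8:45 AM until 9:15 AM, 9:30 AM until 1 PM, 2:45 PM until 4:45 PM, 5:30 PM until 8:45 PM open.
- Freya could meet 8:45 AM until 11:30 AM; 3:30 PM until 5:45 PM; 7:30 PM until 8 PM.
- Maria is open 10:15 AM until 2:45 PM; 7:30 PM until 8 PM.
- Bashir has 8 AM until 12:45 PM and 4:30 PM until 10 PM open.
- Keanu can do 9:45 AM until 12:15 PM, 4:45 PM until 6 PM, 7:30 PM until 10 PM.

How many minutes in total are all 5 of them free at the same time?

Oliver ∩ Freya: 08:45-09:15, 09:30-11:30, 15:30-16:45, 17:30-17:45, 19:30-20:00.
Oliver ∩ Freya ∩ Maria: 10:15-11:30, 19:30-20:00.
Oliver ∩ Freya ∩ Maria ∩ Bashir: 10:15-11:30, 19:30-20:00.
Oliver ∩ Freya ∩ Maria ∩ Bashir ∩ Keanu: 10:15-11:30, 19:30-20:00.
Those are the intersection windows.
Summing the common windows: 75 + 30 = 105 minutes.

105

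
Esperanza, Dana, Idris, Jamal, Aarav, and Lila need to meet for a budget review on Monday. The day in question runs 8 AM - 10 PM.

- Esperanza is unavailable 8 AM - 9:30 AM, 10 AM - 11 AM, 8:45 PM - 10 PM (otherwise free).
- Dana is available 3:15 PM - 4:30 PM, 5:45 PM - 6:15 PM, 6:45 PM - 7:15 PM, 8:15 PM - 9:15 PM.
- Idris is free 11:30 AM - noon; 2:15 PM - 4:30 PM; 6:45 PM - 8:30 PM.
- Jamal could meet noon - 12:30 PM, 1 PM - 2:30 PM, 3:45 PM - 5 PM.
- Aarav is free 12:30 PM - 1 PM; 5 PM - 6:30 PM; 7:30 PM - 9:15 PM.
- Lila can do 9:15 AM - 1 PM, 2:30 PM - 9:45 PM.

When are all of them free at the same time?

Esperanza free: 09:30-10:00, 11:00-20:45 (invert busy blocks within the working day).
Dana free: 15:15-16:30, 17:45-18:15, 18:45-19:15, 20:15-21:15.
Idris free: 11:30-12:00, 14:15-16:30, 18:45-20:30.
Jamal free: 12:00-12:30, 13:00-14:30, 15:45-17:00.
Aarav free: 12:30-13:00, 17:00-18:30, 19:30-21:15.
Lila free: 09:15-13:00, 14:30-21:45.
Esperanza ∩ Dana: 15:15-16:30, 17:45-18:15, 18:45-19:15, 20:15-20:45.
Esperanza ∩ Dana ∩ Idris: 15:15-16:30, 18:45-19:15, 20:15-20:30.
Esperanza ∩ Dana ∩ Idris ∩ Jamal: 15:45-16:30.
Esperanza ∩ Dana ∩ Idris ∩ Jamal ∩ Aarav: ∅.
Esperanza ∩ Dana ∩ Idris ∩ Jamal ∩ Aarav ∩ Lila: ∅.
There is no time when everyone is free.

none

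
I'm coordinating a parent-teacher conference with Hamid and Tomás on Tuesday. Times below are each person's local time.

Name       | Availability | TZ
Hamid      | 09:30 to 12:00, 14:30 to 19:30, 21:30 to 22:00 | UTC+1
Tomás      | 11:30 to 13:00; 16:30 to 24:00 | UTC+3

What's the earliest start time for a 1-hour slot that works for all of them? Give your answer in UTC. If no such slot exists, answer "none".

08:30

Hamid in UTC: 08:30-11:00, 13:30-18:30, 20:30-21:00 (subtract 1h to convert from UTC+1).
Tomás in UTC: 08:30-10:00, 13:30-21:00 (subtract 3h to convert from UTC+3).
Hamid ∩ Tomás: 08:30-10:00, 13:30-18:30, 20:30-21:00.
The first common window of at least 60 minutes is 08:30-10:00, so the earliest start is 08:30.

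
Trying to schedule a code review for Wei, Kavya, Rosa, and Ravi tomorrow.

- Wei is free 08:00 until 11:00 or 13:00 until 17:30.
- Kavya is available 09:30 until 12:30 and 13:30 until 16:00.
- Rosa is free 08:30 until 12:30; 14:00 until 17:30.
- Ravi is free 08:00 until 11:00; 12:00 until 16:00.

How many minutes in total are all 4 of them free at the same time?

210

Wei ∩ Kavya: 09:30-11:00, 13:30-16:00.
Wei ∩ Kavya ∩ Rosa: 09:30-11:00, 14:00-16:00.
Wei ∩ Kavya ∩ Rosa ∩ Ravi: 09:30-11:00, 14:00-16:00.
So the common availability across everyone is 09:30-11:00, 14:00-16:00.
Summing the common windows: 90 + 120 = 210 minutes.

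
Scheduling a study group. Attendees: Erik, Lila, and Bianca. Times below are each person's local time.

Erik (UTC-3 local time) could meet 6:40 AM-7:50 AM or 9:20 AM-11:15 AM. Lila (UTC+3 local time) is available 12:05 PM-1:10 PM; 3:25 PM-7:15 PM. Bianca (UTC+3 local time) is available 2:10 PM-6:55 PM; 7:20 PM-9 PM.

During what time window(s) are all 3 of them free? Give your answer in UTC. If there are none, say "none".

Erik in UTC: 09:40-10:50, 12:20-14:15 (add 3h to convert from UTC-3).
Lila in UTC: 09:05-10:10, 12:25-16:15 (subtract 3h to convert from UTC+3).
Bianca in UTC: 11:10-15:55, 16:20-18:00 (subtract 3h to convert from UTC+3).
Erik ∩ Lila: 09:40-10:10, 12:25-14:15.
Erik ∩ Lila ∩ Bianca: 12:25-14:15.

12:25-14:15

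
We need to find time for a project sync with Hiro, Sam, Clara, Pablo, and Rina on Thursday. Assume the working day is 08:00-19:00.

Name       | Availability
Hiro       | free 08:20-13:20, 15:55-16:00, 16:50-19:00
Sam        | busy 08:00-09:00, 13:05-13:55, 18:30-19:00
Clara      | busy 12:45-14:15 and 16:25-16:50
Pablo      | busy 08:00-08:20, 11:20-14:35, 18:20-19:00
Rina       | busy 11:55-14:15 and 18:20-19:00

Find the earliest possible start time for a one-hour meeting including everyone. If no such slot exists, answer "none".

Hiro free: 08:20-13:20, 15:55-16:00, 16:50-19:00.
Sam free: 09:00-13:05, 13:55-18:30 (invert busy blocks within the working day).
Clara free: 08:00-12:45, 14:15-16:25, 16:50-19:00 (invert busy blocks within the working day).
Pablo free: 08:20-11:20, 14:35-18:20 (invert busy blocks within the working day).
Rina free: 08:00-11:55, 14:15-18:20 (invert busy blocks within the working day).
Hiro ∩ Sam: 09:00-13:05, 15:55-16:00, 16:50-18:30.
Hiro ∩ Sam ∩ Clara: 09:00-12:45, 15:55-16:00, 16:50-18:30.
Hiro ∩ Sam ∩ Clara ∩ Pablo: 09:00-11:20, 15:55-16:00, 16:50-18:20.
Hiro ∩ Sam ∩ Clara ∩ Pablo ∩ Rina: 09:00-11:20, 15:55-16:00, 16:50-18:20.
The first common window of at least 60 minutes is 09:00-11:20, so the earliest start is 09:00.

09:00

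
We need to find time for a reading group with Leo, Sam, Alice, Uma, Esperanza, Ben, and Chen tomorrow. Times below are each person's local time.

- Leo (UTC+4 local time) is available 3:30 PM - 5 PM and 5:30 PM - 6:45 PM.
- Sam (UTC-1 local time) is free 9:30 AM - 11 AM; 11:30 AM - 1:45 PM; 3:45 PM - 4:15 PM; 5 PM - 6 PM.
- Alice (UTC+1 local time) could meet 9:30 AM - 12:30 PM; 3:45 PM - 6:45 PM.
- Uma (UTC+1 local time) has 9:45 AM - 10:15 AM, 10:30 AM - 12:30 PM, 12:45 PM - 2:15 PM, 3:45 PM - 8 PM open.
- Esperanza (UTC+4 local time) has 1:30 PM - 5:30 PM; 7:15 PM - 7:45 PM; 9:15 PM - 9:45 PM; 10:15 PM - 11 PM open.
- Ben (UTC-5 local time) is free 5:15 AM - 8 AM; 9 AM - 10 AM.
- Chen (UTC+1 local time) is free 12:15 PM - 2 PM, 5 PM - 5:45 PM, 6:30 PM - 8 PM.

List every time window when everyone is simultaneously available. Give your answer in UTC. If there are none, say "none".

none

Leo in UTC: 11:30-13:00, 13:30-14:45 (subtract 4h to convert from UTC+4).
Sam in UTC: 10:30-12:00, 12:30-14:45, 16:45-17:15, 18:00-19:00 (add 1h to convert from UTC-1).
Alice in UTC: 08:30-11:30, 14:45-17:45 (subtract 1h to convert from UTC+1).
Uma in UTC: 08:45-09:15, 09:30-11:30, 11:45-13:15, 14:45-19:00 (subtract 1h to convert from UTC+1).
Esperanza in UTC: 09:30-13:30, 15:15-15:45, 17:15-17:45, 18:15-19:00 (subtract 4h to convert from UTC+4).
Ben in UTC: 10:15-13:00, 14:00-15:00 (add 5h to convert from UTC-5).
Chen in UTC: 11:15-13:00, 16:00-16:45, 17:30-19:00 (subtract 1h to convert from UTC+1).
Leo ∩ Sam: 11:30-12:00, 12:30-13:00, 13:30-14:45.
Leo ∩ Sam ∩ Alice: ∅.
Leo ∩ Sam ∩ Alice ∩ Uma: ∅.
Leo ∩ Sam ∩ Alice ∩ Uma ∩ Esperanza: ∅.
Leo ∩ Sam ∩ Alice ∩ Uma ∩ Esperanza ∩ Ben: ∅.
Leo ∩ Sam ∩ Alice ∩ Uma ∩ Esperanza ∩ Ben ∩ Chen: ∅.
There is no time when everyone is free.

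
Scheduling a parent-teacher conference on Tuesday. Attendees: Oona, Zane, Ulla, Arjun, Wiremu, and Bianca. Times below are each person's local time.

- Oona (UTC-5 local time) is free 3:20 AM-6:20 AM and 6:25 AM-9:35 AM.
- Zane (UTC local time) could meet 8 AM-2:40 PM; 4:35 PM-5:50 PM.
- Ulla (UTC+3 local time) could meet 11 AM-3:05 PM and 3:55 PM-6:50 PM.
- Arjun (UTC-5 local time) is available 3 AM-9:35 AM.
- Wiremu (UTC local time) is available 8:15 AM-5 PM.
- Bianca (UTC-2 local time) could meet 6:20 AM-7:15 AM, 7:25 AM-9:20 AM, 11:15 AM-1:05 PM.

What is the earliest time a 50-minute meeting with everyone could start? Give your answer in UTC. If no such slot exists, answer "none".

08:20

Oona in UTC: 08:20-11:20, 11:25-14:35 (add 5h to convert from UTC-5).
Zane in UTC: 08:00-14:40, 16:35-17:50.
Ulla in UTC: 08:00-12:05, 12:55-15:50 (subtract 3h to convert from UTC+3).
Arjun in UTC: 08:00-14:35 (add 5h to convert from UTC-5).
Wiremu in UTC: 08:15-17:00.
Bianca in UTC: 08:20-09:15, 09:25-11:20, 13:15-15:05 (add 2h to convert from UTC-2).
Oona ∩ Zane: 08:20-11:20, 11:25-14:35.
Oona ∩ Zane ∩ Ulla: 08:20-11:20, 11:25-12:05, 12:55-14:35.
Oona ∩ Zane ∩ Ulla ∩ Arjun: 08:20-11:20, 11:25-12:05, 12:55-14:35.
Oona ∩ Zane ∩ Ulla ∩ Arjun ∩ Wiremu: 08:20-11:20, 11:25-12:05, 12:55-14:35.
Oona ∩ Zane ∩ Ulla ∩ Arjun ∩ Wiremu ∩ Bianca: 08:20-09:15, 09:25-11:20, 13:15-14:35.
The first common window of at least 50 minutes is 08:20-09:15, so the earliest start is 08:20.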